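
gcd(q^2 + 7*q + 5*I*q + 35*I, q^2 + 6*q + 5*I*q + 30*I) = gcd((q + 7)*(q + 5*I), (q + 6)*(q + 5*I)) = q + 5*I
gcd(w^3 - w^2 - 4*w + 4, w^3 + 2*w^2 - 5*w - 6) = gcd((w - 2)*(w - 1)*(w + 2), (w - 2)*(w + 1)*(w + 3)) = w - 2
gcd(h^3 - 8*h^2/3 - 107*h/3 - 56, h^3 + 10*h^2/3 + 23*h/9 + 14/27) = h + 7/3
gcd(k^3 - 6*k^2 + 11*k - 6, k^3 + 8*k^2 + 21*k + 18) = 1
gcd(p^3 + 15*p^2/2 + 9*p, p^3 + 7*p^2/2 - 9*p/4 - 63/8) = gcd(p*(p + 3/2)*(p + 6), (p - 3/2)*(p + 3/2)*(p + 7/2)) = p + 3/2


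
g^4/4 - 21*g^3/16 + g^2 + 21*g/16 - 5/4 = (g/4 + 1/4)*(g - 4)*(g - 5/4)*(g - 1)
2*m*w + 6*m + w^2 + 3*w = (2*m + w)*(w + 3)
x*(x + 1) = x^2 + x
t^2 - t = t*(t - 1)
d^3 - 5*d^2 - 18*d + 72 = (d - 6)*(d - 3)*(d + 4)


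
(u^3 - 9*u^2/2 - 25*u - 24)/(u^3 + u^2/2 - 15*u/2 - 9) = (u - 8)/(u - 3)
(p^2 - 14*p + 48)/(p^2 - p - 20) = (-p^2 + 14*p - 48)/(-p^2 + p + 20)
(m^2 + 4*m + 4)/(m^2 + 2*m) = (m + 2)/m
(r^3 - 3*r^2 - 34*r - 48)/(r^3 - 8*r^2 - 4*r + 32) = (r + 3)/(r - 2)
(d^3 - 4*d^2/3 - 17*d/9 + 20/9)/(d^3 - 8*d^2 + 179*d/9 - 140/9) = (3*d^2 + d - 4)/(3*d^2 - 19*d + 28)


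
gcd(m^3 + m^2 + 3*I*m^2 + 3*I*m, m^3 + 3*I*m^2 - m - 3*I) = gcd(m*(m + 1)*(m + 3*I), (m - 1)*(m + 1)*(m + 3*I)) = m^2 + m*(1 + 3*I) + 3*I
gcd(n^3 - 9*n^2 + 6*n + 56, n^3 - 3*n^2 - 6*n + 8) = n^2 - 2*n - 8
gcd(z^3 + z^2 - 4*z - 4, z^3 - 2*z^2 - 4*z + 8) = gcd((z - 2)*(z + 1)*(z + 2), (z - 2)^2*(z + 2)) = z^2 - 4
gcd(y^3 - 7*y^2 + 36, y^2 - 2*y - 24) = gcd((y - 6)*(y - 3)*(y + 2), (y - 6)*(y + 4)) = y - 6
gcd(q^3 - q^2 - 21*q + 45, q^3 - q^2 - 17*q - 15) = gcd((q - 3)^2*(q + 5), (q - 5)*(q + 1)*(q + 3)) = 1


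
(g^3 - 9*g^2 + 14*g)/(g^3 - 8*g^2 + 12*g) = (g - 7)/(g - 6)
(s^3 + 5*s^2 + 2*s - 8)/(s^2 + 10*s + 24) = (s^2 + s - 2)/(s + 6)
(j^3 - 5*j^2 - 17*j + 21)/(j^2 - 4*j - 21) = j - 1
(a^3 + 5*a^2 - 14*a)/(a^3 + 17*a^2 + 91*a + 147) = a*(a - 2)/(a^2 + 10*a + 21)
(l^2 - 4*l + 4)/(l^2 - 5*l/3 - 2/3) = 3*(l - 2)/(3*l + 1)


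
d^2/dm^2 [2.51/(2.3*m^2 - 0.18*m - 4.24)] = (26.5558*m^2 - 2.07828*m - 2.51*(4.6*m - 0.18)*(9.2*m - 0.36) - 48.95504)/(-2.3*m^2 + 0.18*m + 4.24)^3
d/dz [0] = 0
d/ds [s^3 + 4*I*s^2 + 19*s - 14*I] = 3*s^2 + 8*I*s + 19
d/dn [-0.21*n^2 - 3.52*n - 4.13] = -0.42*n - 3.52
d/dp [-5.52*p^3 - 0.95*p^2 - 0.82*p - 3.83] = -16.56*p^2 - 1.9*p - 0.82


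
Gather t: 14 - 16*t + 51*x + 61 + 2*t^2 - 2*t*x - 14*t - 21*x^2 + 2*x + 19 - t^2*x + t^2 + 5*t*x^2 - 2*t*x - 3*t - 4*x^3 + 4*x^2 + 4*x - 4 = t^2*(3 - x) + t*(5*x^2 - 4*x - 33) - 4*x^3 - 17*x^2 + 57*x + 90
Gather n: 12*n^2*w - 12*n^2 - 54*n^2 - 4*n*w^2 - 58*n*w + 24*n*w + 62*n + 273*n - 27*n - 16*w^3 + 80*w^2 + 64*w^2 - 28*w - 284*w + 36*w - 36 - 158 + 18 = n^2*(12*w - 66) + n*(-4*w^2 - 34*w + 308) - 16*w^3 + 144*w^2 - 276*w - 176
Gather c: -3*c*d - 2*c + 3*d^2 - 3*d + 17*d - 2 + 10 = c*(-3*d - 2) + 3*d^2 + 14*d + 8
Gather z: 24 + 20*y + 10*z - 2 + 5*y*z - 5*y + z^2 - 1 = 15*y + z^2 + z*(5*y + 10) + 21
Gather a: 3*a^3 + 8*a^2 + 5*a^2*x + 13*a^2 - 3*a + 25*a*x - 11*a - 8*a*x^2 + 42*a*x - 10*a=3*a^3 + a^2*(5*x + 21) + a*(-8*x^2 + 67*x - 24)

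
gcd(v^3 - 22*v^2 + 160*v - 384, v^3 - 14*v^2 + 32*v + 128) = v^2 - 16*v + 64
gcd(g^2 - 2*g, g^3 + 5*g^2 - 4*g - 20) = g - 2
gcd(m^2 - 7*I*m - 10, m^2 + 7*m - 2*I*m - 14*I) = m - 2*I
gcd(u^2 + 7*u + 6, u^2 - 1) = u + 1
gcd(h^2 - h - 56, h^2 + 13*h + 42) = h + 7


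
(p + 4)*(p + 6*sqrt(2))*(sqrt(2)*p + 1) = sqrt(2)*p^3 + 4*sqrt(2)*p^2 + 13*p^2 + 6*sqrt(2)*p + 52*p + 24*sqrt(2)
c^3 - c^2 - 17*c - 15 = (c - 5)*(c + 1)*(c + 3)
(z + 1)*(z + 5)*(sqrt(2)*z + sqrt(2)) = sqrt(2)*z^3 + 7*sqrt(2)*z^2 + 11*sqrt(2)*z + 5*sqrt(2)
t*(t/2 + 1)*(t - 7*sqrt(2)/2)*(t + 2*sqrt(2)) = t^4/2 - 3*sqrt(2)*t^3/4 + t^3 - 7*t^2 - 3*sqrt(2)*t^2/2 - 14*t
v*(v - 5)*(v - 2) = v^3 - 7*v^2 + 10*v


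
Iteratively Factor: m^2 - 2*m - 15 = (m - 5)*(m + 3)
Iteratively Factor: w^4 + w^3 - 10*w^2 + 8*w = (w + 4)*(w^3 - 3*w^2 + 2*w) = (w - 1)*(w + 4)*(w^2 - 2*w) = w*(w - 1)*(w + 4)*(w - 2)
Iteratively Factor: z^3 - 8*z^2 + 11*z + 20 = (z - 4)*(z^2 - 4*z - 5) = (z - 4)*(z + 1)*(z - 5)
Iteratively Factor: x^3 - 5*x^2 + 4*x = (x)*(x^2 - 5*x + 4) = x*(x - 1)*(x - 4)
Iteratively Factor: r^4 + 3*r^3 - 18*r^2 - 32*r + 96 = (r - 2)*(r^3 + 5*r^2 - 8*r - 48) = (r - 3)*(r - 2)*(r^2 + 8*r + 16) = (r - 3)*(r - 2)*(r + 4)*(r + 4)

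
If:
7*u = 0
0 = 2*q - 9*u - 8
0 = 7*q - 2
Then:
No Solution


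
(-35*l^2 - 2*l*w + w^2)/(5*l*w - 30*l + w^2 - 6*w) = (-7*l + w)/(w - 6)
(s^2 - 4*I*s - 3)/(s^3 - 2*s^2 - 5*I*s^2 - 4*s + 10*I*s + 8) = (s - 3*I)/(s^2 + s*(-2 - 4*I) + 8*I)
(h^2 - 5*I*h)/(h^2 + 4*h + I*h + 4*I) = h*(h - 5*I)/(h^2 + h*(4 + I) + 4*I)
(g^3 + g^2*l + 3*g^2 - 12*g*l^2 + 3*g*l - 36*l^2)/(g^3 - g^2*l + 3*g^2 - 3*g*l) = (g^2 + g*l - 12*l^2)/(g*(g - l))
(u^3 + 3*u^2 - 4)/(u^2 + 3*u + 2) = (u^2 + u - 2)/(u + 1)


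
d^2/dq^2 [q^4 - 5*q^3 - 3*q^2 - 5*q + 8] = 12*q^2 - 30*q - 6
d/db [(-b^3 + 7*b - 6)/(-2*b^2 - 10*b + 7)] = (2*b^4 + 20*b^3 - 7*b^2 - 24*b - 11)/(4*b^4 + 40*b^3 + 72*b^2 - 140*b + 49)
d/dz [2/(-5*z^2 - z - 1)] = 2*(10*z + 1)/(5*z^2 + z + 1)^2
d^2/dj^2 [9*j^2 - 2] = 18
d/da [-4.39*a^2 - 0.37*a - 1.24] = -8.78*a - 0.37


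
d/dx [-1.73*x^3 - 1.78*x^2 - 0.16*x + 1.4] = -5.19*x^2 - 3.56*x - 0.16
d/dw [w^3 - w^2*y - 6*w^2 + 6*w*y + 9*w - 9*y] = 3*w^2 - 2*w*y - 12*w + 6*y + 9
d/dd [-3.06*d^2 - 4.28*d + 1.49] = -6.12*d - 4.28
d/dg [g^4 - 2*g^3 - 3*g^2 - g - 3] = 4*g^3 - 6*g^2 - 6*g - 1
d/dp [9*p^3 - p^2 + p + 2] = 27*p^2 - 2*p + 1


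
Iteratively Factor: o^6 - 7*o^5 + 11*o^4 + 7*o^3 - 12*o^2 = (o - 1)*(o^5 - 6*o^4 + 5*o^3 + 12*o^2) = o*(o - 1)*(o^4 - 6*o^3 + 5*o^2 + 12*o) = o^2*(o - 1)*(o^3 - 6*o^2 + 5*o + 12) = o^2*(o - 1)*(o + 1)*(o^2 - 7*o + 12) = o^2*(o - 3)*(o - 1)*(o + 1)*(o - 4)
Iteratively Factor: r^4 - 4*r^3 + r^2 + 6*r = (r - 3)*(r^3 - r^2 - 2*r) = (r - 3)*(r + 1)*(r^2 - 2*r) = (r - 3)*(r - 2)*(r + 1)*(r)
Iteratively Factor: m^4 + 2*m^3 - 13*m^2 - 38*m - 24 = (m + 3)*(m^3 - m^2 - 10*m - 8) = (m - 4)*(m + 3)*(m^2 + 3*m + 2) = (m - 4)*(m + 1)*(m + 3)*(m + 2)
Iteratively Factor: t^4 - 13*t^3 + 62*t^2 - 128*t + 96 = (t - 4)*(t^3 - 9*t^2 + 26*t - 24) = (t - 4)*(t - 3)*(t^2 - 6*t + 8) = (t - 4)*(t - 3)*(t - 2)*(t - 4)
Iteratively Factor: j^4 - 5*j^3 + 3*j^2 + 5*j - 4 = (j - 4)*(j^3 - j^2 - j + 1) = (j - 4)*(j + 1)*(j^2 - 2*j + 1) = (j - 4)*(j - 1)*(j + 1)*(j - 1)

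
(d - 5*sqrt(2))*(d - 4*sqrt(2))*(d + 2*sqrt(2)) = d^3 - 7*sqrt(2)*d^2 + 4*d + 80*sqrt(2)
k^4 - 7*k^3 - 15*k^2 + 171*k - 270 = (k - 6)*(k - 3)^2*(k + 5)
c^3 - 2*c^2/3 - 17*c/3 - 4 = (c - 3)*(c + 1)*(c + 4/3)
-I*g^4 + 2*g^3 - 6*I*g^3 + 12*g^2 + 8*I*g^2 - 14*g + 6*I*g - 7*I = (g + 7)*(g + I)^2*(-I*g + I)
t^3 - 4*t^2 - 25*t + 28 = (t - 7)*(t - 1)*(t + 4)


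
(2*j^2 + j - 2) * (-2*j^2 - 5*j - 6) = -4*j^4 - 12*j^3 - 13*j^2 + 4*j + 12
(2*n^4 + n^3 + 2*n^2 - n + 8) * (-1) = -2*n^4 - n^3 - 2*n^2 + n - 8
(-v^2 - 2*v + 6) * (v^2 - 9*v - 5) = -v^4 + 7*v^3 + 29*v^2 - 44*v - 30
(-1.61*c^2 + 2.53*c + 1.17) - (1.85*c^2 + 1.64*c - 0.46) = -3.46*c^2 + 0.89*c + 1.63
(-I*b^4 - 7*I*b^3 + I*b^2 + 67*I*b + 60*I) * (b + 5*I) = -I*b^5 + 5*b^4 - 7*I*b^4 + 35*b^3 + I*b^3 - 5*b^2 + 67*I*b^2 - 335*b + 60*I*b - 300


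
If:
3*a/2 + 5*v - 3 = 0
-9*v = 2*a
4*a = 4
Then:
No Solution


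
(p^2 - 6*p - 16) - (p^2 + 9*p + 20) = -15*p - 36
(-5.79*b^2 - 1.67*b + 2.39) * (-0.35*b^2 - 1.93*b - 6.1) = 2.0265*b^4 + 11.7592*b^3 + 37.7056*b^2 + 5.5743*b - 14.579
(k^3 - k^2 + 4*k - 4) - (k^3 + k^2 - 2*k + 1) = -2*k^2 + 6*k - 5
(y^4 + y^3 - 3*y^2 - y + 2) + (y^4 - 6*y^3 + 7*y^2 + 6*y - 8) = 2*y^4 - 5*y^3 + 4*y^2 + 5*y - 6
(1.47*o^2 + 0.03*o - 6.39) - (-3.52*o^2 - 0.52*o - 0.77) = 4.99*o^2 + 0.55*o - 5.62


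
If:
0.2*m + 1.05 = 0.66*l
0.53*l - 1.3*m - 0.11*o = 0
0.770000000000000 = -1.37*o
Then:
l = 1.83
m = 0.79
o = -0.56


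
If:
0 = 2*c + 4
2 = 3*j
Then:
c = -2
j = 2/3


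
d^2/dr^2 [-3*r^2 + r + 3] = -6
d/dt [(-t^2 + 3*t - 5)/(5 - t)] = (t^2 - 10*t + 10)/(t^2 - 10*t + 25)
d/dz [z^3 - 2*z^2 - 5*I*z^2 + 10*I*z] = 3*z^2 - 4*z - 10*I*z + 10*I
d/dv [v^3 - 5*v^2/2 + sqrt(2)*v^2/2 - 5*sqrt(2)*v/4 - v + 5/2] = 3*v^2 - 5*v + sqrt(2)*v - 5*sqrt(2)/4 - 1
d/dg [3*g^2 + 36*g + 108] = 6*g + 36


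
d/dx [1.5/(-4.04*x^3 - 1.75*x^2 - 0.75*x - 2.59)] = (18.18*x^2 + 5.25*x + 1.125)/(4.04*x^3 + 1.75*x^2 + 0.75*x + 2.59)^2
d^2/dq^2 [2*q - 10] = 0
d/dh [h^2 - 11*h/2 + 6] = 2*h - 11/2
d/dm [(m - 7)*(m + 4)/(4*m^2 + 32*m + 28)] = (11*m^2 + 70*m + 203)/(4*(m^4 + 16*m^3 + 78*m^2 + 112*m + 49))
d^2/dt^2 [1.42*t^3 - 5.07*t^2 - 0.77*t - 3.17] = 8.52*t - 10.14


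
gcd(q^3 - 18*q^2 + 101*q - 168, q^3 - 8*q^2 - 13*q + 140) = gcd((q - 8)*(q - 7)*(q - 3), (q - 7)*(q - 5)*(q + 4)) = q - 7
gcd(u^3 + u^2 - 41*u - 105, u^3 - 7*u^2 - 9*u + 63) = u^2 - 4*u - 21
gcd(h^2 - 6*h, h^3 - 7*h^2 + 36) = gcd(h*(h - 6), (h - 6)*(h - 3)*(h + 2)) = h - 6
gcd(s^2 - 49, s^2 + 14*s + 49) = s + 7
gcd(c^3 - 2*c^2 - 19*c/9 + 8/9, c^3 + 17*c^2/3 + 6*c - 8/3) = c - 1/3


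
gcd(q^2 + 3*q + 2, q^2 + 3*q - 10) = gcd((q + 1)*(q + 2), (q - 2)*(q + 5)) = 1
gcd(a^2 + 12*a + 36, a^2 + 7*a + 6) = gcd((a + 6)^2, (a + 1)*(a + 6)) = a + 6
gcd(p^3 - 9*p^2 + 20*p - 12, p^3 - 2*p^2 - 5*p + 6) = p - 1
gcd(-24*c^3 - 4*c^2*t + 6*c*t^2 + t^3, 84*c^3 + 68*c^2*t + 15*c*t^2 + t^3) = 12*c^2 + 8*c*t + t^2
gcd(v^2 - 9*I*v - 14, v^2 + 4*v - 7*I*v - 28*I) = v - 7*I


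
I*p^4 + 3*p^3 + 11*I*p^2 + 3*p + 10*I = (p - 5*I)*(p + I)*(p + 2*I)*(I*p + 1)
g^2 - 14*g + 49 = (g - 7)^2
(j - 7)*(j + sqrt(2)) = j^2 - 7*j + sqrt(2)*j - 7*sqrt(2)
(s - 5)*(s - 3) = s^2 - 8*s + 15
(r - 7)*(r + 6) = r^2 - r - 42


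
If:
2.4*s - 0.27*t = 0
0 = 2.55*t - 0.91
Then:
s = 0.04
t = 0.36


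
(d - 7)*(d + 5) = d^2 - 2*d - 35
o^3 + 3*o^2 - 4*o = o*(o - 1)*(o + 4)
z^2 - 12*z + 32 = (z - 8)*(z - 4)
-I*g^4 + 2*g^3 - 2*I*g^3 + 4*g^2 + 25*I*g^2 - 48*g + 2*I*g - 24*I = (g - 4)*(g + 6)*(g + I)*(-I*g + 1)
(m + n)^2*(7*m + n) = 7*m^3 + 15*m^2*n + 9*m*n^2 + n^3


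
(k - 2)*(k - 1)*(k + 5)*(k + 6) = k^4 + 8*k^3 - k^2 - 68*k + 60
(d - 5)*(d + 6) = d^2 + d - 30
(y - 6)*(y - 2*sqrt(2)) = y^2 - 6*y - 2*sqrt(2)*y + 12*sqrt(2)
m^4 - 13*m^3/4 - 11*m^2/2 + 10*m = m*(m - 4)*(m - 5/4)*(m + 2)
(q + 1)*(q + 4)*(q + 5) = q^3 + 10*q^2 + 29*q + 20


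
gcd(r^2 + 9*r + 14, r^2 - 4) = r + 2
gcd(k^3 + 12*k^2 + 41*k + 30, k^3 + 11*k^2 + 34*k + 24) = k^2 + 7*k + 6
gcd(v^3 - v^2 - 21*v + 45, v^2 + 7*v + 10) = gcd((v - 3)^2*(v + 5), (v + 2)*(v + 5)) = v + 5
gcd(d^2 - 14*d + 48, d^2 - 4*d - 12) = d - 6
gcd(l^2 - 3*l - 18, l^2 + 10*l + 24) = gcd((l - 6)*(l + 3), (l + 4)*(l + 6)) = 1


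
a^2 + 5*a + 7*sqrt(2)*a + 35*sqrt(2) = (a + 5)*(a + 7*sqrt(2))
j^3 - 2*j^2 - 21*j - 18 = (j - 6)*(j + 1)*(j + 3)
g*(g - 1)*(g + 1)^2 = g^4 + g^3 - g^2 - g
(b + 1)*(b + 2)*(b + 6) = b^3 + 9*b^2 + 20*b + 12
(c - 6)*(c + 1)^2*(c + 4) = c^4 - 27*c^2 - 50*c - 24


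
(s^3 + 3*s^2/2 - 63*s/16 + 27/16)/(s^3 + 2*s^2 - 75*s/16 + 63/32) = 2*(s + 3)/(2*s + 7)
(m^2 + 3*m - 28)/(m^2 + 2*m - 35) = (m - 4)/(m - 5)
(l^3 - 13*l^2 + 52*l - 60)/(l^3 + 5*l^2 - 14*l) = (l^2 - 11*l + 30)/(l*(l + 7))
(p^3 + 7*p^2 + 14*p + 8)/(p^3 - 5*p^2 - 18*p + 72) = (p^2 + 3*p + 2)/(p^2 - 9*p + 18)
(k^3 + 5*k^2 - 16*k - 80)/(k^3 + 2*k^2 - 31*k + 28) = (k^2 + 9*k + 20)/(k^2 + 6*k - 7)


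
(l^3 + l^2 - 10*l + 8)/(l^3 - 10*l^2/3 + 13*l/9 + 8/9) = 9*(l^2 + 2*l - 8)/(9*l^2 - 21*l - 8)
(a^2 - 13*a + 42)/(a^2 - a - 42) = (a - 6)/(a + 6)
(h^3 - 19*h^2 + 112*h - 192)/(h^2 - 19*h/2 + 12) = 2*(h^2 - 11*h + 24)/(2*h - 3)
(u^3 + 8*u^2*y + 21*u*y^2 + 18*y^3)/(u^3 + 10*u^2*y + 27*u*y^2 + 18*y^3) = (u^2 + 5*u*y + 6*y^2)/(u^2 + 7*u*y + 6*y^2)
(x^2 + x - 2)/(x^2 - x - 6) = (x - 1)/(x - 3)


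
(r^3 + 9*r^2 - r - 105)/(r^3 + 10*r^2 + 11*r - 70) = (r - 3)/(r - 2)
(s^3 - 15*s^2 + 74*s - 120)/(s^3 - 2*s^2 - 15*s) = (s^2 - 10*s + 24)/(s*(s + 3))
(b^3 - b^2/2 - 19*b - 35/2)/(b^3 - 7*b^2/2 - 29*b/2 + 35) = (b + 1)/(b - 2)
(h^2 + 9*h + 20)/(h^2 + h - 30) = (h^2 + 9*h + 20)/(h^2 + h - 30)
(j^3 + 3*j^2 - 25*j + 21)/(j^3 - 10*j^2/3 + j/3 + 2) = 3*(j + 7)/(3*j + 2)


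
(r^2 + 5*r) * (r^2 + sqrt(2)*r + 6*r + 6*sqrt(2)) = r^4 + sqrt(2)*r^3 + 11*r^3 + 11*sqrt(2)*r^2 + 30*r^2 + 30*sqrt(2)*r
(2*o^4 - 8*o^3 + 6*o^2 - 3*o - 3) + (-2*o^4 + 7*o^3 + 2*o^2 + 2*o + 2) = -o^3 + 8*o^2 - o - 1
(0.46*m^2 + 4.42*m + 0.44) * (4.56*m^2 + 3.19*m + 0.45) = 2.0976*m^4 + 21.6226*m^3 + 16.3132*m^2 + 3.3926*m + 0.198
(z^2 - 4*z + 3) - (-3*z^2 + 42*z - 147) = 4*z^2 - 46*z + 150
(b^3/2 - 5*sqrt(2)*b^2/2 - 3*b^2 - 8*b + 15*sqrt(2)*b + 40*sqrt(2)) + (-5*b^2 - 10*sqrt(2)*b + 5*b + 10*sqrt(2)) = b^3/2 - 8*b^2 - 5*sqrt(2)*b^2/2 - 3*b + 5*sqrt(2)*b + 50*sqrt(2)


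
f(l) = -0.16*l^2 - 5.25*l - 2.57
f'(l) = -0.32*l - 5.25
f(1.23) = -9.27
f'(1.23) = -5.64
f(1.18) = -8.99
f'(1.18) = -5.63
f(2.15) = -14.60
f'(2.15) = -5.94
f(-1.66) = 5.70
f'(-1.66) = -4.72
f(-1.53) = 5.09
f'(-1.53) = -4.76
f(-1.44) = 4.66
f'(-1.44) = -4.79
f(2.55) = -17.00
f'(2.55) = -6.07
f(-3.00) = 11.74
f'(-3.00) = -4.29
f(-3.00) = 11.74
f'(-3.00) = -4.29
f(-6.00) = 23.17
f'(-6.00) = -3.33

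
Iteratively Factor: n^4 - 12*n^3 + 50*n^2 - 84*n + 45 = (n - 5)*(n^3 - 7*n^2 + 15*n - 9) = (n - 5)*(n - 3)*(n^2 - 4*n + 3) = (n - 5)*(n - 3)^2*(n - 1)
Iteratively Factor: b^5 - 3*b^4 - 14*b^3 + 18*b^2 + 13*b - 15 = (b + 1)*(b^4 - 4*b^3 - 10*b^2 + 28*b - 15) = (b - 1)*(b + 1)*(b^3 - 3*b^2 - 13*b + 15) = (b - 5)*(b - 1)*(b + 1)*(b^2 + 2*b - 3) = (b - 5)*(b - 1)*(b + 1)*(b + 3)*(b - 1)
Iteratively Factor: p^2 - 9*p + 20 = (p - 5)*(p - 4)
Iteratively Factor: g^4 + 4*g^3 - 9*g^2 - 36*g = (g + 3)*(g^3 + g^2 - 12*g) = g*(g + 3)*(g^2 + g - 12) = g*(g + 3)*(g + 4)*(g - 3)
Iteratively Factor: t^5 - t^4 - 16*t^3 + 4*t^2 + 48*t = (t + 3)*(t^4 - 4*t^3 - 4*t^2 + 16*t) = t*(t + 3)*(t^3 - 4*t^2 - 4*t + 16) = t*(t - 2)*(t + 3)*(t^2 - 2*t - 8) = t*(t - 4)*(t - 2)*(t + 3)*(t + 2)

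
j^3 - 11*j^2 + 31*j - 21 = (j - 7)*(j - 3)*(j - 1)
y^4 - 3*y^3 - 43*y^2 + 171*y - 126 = (y - 6)*(y - 3)*(y - 1)*(y + 7)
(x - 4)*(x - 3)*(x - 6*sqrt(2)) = x^3 - 6*sqrt(2)*x^2 - 7*x^2 + 12*x + 42*sqrt(2)*x - 72*sqrt(2)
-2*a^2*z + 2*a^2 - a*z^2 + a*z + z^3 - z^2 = (-2*a + z)*(a + z)*(z - 1)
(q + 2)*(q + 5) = q^2 + 7*q + 10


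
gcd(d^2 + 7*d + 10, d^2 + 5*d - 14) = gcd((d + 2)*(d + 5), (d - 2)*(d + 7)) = 1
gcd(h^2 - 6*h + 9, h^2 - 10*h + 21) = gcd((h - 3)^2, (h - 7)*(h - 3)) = h - 3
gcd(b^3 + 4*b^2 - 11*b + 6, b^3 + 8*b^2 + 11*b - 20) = b - 1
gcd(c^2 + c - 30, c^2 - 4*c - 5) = c - 5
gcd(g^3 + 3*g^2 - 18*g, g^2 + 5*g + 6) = 1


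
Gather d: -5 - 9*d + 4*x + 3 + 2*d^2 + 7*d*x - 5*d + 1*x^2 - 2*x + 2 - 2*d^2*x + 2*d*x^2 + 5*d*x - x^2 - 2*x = d^2*(2 - 2*x) + d*(2*x^2 + 12*x - 14)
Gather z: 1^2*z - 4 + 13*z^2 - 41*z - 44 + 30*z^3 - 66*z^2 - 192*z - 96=30*z^3 - 53*z^2 - 232*z - 144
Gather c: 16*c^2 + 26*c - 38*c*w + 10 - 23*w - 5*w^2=16*c^2 + c*(26 - 38*w) - 5*w^2 - 23*w + 10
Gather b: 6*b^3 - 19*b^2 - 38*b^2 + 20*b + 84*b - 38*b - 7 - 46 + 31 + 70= 6*b^3 - 57*b^2 + 66*b + 48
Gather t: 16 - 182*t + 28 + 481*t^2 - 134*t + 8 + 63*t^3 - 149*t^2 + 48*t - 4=63*t^3 + 332*t^2 - 268*t + 48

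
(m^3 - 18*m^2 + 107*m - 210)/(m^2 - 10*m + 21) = (m^2 - 11*m + 30)/(m - 3)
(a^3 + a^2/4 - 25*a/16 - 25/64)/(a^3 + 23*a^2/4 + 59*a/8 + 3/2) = (16*a^2 - 25)/(8*(2*a^2 + 11*a + 12))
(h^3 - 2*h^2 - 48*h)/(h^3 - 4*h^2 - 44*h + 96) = h/(h - 2)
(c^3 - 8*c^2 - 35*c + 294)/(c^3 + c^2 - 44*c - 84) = (c - 7)/(c + 2)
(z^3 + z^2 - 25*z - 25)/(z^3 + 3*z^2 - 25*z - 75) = (z + 1)/(z + 3)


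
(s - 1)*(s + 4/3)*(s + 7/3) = s^3 + 8*s^2/3 - 5*s/9 - 28/9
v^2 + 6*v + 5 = (v + 1)*(v + 5)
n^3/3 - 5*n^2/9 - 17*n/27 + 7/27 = (n/3 + 1/3)*(n - 7/3)*(n - 1/3)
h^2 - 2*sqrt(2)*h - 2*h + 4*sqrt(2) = (h - 2)*(h - 2*sqrt(2))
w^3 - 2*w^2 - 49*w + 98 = (w - 7)*(w - 2)*(w + 7)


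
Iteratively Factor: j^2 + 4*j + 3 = (j + 1)*(j + 3)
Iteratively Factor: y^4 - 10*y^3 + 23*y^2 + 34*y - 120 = (y - 4)*(y^3 - 6*y^2 - y + 30) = (y - 4)*(y + 2)*(y^2 - 8*y + 15) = (y - 5)*(y - 4)*(y + 2)*(y - 3)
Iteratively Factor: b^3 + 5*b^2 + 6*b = (b + 2)*(b^2 + 3*b) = (b + 2)*(b + 3)*(b)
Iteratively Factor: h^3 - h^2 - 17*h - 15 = (h + 3)*(h^2 - 4*h - 5) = (h - 5)*(h + 3)*(h + 1)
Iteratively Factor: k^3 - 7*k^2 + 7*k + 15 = (k + 1)*(k^2 - 8*k + 15) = (k - 5)*(k + 1)*(k - 3)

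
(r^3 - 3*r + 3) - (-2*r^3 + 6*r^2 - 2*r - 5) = 3*r^3 - 6*r^2 - r + 8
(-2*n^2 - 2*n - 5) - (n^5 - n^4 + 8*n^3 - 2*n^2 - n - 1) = -n^5 + n^4 - 8*n^3 - n - 4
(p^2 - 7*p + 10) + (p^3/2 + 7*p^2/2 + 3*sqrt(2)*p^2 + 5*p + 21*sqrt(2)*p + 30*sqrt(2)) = p^3/2 + 3*sqrt(2)*p^2 + 9*p^2/2 - 2*p + 21*sqrt(2)*p + 10 + 30*sqrt(2)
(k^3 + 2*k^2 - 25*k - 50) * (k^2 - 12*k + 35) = k^5 - 10*k^4 - 14*k^3 + 320*k^2 - 275*k - 1750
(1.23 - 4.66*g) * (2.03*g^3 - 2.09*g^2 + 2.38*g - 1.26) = -9.4598*g^4 + 12.2363*g^3 - 13.6615*g^2 + 8.799*g - 1.5498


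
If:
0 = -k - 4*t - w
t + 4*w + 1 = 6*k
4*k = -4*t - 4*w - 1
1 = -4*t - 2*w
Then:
No Solution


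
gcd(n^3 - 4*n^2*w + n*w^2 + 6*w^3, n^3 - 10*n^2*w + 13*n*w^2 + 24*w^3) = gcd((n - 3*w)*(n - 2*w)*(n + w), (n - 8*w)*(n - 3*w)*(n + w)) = -n^2 + 2*n*w + 3*w^2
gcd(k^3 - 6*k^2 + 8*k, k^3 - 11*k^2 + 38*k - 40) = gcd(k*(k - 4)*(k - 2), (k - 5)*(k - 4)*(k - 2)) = k^2 - 6*k + 8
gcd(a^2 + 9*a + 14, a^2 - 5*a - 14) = a + 2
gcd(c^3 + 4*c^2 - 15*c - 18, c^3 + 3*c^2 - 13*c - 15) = c^2 - 2*c - 3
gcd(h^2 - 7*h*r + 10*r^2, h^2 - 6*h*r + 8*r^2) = -h + 2*r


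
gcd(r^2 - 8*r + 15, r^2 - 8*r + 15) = r^2 - 8*r + 15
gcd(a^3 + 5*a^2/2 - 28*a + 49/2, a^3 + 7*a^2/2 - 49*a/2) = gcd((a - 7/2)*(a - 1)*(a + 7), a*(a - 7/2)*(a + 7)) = a^2 + 7*a/2 - 49/2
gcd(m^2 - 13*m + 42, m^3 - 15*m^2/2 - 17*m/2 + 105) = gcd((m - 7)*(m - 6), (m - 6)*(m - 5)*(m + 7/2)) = m - 6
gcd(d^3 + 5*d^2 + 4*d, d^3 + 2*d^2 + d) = d^2 + d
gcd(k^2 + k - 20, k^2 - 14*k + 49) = 1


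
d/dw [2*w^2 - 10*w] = 4*w - 10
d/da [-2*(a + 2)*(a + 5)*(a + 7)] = -6*a^2 - 56*a - 118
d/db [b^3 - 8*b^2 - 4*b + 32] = 3*b^2 - 16*b - 4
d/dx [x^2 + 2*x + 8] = 2*x + 2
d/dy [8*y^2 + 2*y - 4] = 16*y + 2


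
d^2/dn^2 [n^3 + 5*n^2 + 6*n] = 6*n + 10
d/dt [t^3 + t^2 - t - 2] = 3*t^2 + 2*t - 1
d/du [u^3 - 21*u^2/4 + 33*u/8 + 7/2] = 3*u^2 - 21*u/2 + 33/8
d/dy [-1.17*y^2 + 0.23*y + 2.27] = 0.23 - 2.34*y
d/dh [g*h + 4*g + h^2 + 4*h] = g + 2*h + 4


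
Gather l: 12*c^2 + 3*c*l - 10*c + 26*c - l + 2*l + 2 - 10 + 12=12*c^2 + 16*c + l*(3*c + 1) + 4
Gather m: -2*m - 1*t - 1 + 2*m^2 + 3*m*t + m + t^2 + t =2*m^2 + m*(3*t - 1) + t^2 - 1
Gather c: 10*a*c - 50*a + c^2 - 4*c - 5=-50*a + c^2 + c*(10*a - 4) - 5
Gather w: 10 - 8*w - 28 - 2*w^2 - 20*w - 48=-2*w^2 - 28*w - 66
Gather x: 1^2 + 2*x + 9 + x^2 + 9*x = x^2 + 11*x + 10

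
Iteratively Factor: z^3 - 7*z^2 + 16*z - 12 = (z - 2)*(z^2 - 5*z + 6) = (z - 3)*(z - 2)*(z - 2)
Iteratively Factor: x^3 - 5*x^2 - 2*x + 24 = (x - 4)*(x^2 - x - 6) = (x - 4)*(x - 3)*(x + 2)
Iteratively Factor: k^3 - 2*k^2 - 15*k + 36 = (k - 3)*(k^2 + k - 12) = (k - 3)^2*(k + 4)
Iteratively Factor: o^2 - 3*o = (o - 3)*(o)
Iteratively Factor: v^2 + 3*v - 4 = (v - 1)*(v + 4)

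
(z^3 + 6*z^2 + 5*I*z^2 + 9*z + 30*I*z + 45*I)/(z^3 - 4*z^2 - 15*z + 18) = (z^2 + z*(3 + 5*I) + 15*I)/(z^2 - 7*z + 6)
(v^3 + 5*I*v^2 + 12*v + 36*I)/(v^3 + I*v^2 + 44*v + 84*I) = (v - 3*I)/(v - 7*I)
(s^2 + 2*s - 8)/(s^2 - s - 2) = (s + 4)/(s + 1)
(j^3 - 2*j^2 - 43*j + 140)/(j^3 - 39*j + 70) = (j - 4)/(j - 2)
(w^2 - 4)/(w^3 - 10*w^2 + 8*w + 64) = (w - 2)/(w^2 - 12*w + 32)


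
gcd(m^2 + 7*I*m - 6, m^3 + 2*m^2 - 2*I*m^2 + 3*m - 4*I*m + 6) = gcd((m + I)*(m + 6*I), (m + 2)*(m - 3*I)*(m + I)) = m + I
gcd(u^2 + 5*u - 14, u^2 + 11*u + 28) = u + 7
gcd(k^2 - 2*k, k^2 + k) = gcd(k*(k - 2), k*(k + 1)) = k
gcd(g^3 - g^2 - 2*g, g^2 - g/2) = g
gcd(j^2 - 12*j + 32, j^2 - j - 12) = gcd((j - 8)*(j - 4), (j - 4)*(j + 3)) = j - 4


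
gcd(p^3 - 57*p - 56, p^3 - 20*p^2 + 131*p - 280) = p - 8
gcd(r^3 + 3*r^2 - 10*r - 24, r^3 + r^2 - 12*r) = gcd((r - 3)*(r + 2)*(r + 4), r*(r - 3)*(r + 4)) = r^2 + r - 12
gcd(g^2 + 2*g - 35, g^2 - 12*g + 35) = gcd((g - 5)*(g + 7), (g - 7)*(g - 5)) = g - 5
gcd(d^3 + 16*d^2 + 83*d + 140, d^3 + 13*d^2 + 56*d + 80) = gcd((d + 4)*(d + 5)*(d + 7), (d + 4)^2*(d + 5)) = d^2 + 9*d + 20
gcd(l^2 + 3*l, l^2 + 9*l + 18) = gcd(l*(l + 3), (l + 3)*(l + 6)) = l + 3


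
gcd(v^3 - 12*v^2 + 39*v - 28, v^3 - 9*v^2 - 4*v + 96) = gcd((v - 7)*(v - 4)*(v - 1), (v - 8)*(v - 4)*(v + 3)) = v - 4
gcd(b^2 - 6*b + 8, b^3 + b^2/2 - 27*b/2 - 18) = b - 4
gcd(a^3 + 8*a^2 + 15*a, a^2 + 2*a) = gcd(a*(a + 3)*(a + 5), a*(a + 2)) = a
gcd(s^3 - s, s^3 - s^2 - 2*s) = s^2 + s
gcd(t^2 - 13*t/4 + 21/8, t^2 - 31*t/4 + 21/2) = t - 7/4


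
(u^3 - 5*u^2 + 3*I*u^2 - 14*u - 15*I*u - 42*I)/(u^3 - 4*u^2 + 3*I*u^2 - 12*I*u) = (u^2 - 5*u - 14)/(u*(u - 4))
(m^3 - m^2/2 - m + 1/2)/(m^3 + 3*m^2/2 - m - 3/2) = (2*m - 1)/(2*m + 3)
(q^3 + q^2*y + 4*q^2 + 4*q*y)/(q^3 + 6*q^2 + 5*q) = (q^2 + q*y + 4*q + 4*y)/(q^2 + 6*q + 5)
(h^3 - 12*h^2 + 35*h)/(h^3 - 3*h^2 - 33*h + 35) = h*(h - 5)/(h^2 + 4*h - 5)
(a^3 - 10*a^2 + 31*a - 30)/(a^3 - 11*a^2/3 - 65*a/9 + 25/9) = 9*(a^2 - 5*a + 6)/(9*a^2 + 12*a - 5)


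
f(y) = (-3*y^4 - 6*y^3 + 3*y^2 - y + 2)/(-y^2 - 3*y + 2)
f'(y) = (2*y + 3)*(-3*y^4 - 6*y^3 + 3*y^2 - y + 2)/(-y^2 - 3*y + 2)^2 + (-12*y^3 - 18*y^2 + 6*y - 1)/(-y^2 - 3*y + 2)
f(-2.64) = -3.31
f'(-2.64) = 29.17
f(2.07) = 11.24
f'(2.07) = 10.81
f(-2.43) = 1.07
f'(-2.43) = 14.27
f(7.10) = 138.07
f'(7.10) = 39.96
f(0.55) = 22.84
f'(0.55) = 1862.90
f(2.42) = 15.36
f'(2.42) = 12.73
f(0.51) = 6.06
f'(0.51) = 95.94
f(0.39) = 2.42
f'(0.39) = 10.39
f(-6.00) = 154.75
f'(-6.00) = -32.14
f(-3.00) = -24.50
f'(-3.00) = 108.25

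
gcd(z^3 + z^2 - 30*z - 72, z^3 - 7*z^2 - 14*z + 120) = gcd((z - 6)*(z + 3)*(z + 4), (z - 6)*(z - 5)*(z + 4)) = z^2 - 2*z - 24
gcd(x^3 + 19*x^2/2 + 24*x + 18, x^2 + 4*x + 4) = x + 2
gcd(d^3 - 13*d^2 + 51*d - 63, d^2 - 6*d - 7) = d - 7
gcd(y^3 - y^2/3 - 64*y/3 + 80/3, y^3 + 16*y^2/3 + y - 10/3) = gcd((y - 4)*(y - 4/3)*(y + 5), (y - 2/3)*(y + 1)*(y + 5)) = y + 5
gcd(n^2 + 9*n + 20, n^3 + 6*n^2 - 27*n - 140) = n + 4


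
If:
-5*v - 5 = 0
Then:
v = -1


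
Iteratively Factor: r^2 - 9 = (r + 3)*(r - 3)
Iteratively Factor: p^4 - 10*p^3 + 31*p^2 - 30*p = (p)*(p^3 - 10*p^2 + 31*p - 30) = p*(p - 5)*(p^2 - 5*p + 6) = p*(p - 5)*(p - 2)*(p - 3)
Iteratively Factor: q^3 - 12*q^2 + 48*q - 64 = (q - 4)*(q^2 - 8*q + 16) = (q - 4)^2*(q - 4)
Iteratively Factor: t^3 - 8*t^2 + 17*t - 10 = (t - 1)*(t^2 - 7*t + 10) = (t - 5)*(t - 1)*(t - 2)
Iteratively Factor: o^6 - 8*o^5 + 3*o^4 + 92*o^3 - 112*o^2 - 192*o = (o)*(o^5 - 8*o^4 + 3*o^3 + 92*o^2 - 112*o - 192) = o*(o - 4)*(o^4 - 4*o^3 - 13*o^2 + 40*o + 48) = o*(o - 4)*(o + 1)*(o^3 - 5*o^2 - 8*o + 48) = o*(o - 4)*(o + 1)*(o + 3)*(o^2 - 8*o + 16) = o*(o - 4)^2*(o + 1)*(o + 3)*(o - 4)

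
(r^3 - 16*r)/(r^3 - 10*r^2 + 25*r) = (r^2 - 16)/(r^2 - 10*r + 25)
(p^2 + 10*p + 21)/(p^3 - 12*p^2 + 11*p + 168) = (p + 7)/(p^2 - 15*p + 56)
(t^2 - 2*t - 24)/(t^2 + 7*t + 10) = (t^2 - 2*t - 24)/(t^2 + 7*t + 10)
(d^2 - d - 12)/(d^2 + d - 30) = (d^2 - d - 12)/(d^2 + d - 30)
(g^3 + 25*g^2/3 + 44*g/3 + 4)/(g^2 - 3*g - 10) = (g^2 + 19*g/3 + 2)/(g - 5)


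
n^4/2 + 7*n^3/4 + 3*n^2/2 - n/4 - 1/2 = (n/2 + 1/2)*(n - 1/2)*(n + 1)*(n + 2)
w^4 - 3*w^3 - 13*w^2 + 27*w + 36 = (w - 4)*(w - 3)*(w + 1)*(w + 3)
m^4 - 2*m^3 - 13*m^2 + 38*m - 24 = (m - 3)*(m - 2)*(m - 1)*(m + 4)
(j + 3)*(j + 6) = j^2 + 9*j + 18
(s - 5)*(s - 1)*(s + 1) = s^3 - 5*s^2 - s + 5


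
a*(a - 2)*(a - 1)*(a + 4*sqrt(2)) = a^4 - 3*a^3 + 4*sqrt(2)*a^3 - 12*sqrt(2)*a^2 + 2*a^2 + 8*sqrt(2)*a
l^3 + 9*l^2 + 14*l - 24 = (l - 1)*(l + 4)*(l + 6)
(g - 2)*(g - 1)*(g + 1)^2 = g^4 - g^3 - 3*g^2 + g + 2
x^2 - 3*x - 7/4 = (x - 7/2)*(x + 1/2)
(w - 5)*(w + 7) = w^2 + 2*w - 35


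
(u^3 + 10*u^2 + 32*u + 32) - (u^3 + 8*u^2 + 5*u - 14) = 2*u^2 + 27*u + 46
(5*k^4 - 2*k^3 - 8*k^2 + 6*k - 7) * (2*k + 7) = 10*k^5 + 31*k^4 - 30*k^3 - 44*k^2 + 28*k - 49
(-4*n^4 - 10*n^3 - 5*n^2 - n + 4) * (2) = -8*n^4 - 20*n^3 - 10*n^2 - 2*n + 8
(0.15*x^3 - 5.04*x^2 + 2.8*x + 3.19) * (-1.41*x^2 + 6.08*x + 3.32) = -0.2115*x^5 + 8.0184*x^4 - 34.0932*x^3 - 4.2067*x^2 + 28.6912*x + 10.5908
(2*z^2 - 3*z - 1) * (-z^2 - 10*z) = -2*z^4 - 17*z^3 + 31*z^2 + 10*z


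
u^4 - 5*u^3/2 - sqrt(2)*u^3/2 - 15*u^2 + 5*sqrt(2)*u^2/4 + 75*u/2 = u*(u - 5/2)*(u - 3*sqrt(2))*(u + 5*sqrt(2)/2)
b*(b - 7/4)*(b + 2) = b^3 + b^2/4 - 7*b/2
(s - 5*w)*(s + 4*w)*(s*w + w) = s^3*w - s^2*w^2 + s^2*w - 20*s*w^3 - s*w^2 - 20*w^3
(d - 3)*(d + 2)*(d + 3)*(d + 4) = d^4 + 6*d^3 - d^2 - 54*d - 72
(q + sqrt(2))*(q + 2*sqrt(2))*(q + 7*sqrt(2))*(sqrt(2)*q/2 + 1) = sqrt(2)*q^4/2 + 11*q^3 + 33*sqrt(2)*q^2 + 74*q + 28*sqrt(2)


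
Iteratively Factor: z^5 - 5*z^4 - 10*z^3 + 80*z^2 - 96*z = (z - 2)*(z^4 - 3*z^3 - 16*z^2 + 48*z) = (z - 4)*(z - 2)*(z^3 + z^2 - 12*z) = (z - 4)*(z - 3)*(z - 2)*(z^2 + 4*z) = (z - 4)*(z - 3)*(z - 2)*(z + 4)*(z)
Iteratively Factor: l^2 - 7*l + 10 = (l - 2)*(l - 5)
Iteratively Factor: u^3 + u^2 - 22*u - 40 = (u + 4)*(u^2 - 3*u - 10) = (u + 2)*(u + 4)*(u - 5)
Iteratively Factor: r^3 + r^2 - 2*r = (r + 2)*(r^2 - r) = r*(r + 2)*(r - 1)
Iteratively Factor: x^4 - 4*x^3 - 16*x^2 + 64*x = (x - 4)*(x^3 - 16*x) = x*(x - 4)*(x^2 - 16) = x*(x - 4)*(x + 4)*(x - 4)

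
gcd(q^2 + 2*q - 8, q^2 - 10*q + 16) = q - 2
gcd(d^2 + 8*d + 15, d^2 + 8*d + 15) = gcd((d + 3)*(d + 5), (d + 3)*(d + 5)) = d^2 + 8*d + 15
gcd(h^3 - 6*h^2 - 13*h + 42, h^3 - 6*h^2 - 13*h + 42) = h^3 - 6*h^2 - 13*h + 42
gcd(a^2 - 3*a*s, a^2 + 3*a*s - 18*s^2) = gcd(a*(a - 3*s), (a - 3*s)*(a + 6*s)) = -a + 3*s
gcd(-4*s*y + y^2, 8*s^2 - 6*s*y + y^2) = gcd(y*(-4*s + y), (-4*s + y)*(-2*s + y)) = -4*s + y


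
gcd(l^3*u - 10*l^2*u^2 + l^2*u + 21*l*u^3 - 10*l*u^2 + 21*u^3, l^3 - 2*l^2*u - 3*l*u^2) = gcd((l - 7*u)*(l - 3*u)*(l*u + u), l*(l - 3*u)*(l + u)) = -l + 3*u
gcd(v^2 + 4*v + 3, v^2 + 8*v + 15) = v + 3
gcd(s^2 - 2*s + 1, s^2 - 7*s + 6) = s - 1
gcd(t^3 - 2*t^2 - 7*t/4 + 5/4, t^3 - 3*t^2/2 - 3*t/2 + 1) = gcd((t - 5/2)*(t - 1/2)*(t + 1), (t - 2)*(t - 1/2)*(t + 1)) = t^2 + t/2 - 1/2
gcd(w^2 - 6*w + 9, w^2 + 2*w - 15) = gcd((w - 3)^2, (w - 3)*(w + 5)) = w - 3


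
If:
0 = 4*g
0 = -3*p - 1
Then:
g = 0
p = -1/3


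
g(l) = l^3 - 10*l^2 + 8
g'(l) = 3*l^2 - 20*l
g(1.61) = -13.75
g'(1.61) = -24.42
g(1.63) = -14.24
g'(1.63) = -24.63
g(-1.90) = -34.96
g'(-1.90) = 48.83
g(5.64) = -130.69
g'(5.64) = -17.37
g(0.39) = 6.54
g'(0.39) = -7.34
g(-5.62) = -485.35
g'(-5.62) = 207.15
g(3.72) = -78.91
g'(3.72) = -32.88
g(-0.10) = 7.90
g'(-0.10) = 2.03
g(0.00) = 8.00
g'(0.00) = 0.00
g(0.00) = 8.00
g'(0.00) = 0.00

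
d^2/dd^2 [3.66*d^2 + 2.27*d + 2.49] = 7.32000000000000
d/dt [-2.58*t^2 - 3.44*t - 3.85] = -5.16*t - 3.44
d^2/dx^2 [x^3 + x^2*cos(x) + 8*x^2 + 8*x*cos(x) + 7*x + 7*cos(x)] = -x^2*cos(x) - 4*x*sin(x) - 8*x*cos(x) + 6*x - 16*sin(x) - 5*cos(x) + 16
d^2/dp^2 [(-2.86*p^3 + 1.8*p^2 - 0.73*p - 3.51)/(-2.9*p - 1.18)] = (48.1052*p^3 + 58.72152*p^2 + 23.893584*p + 49.02944)/(24.389*p^3 + 29.7714*p^2 + 12.11388*p + 1.643032)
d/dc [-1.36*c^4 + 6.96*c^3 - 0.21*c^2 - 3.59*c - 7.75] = -5.44*c^3 + 20.88*c^2 - 0.42*c - 3.59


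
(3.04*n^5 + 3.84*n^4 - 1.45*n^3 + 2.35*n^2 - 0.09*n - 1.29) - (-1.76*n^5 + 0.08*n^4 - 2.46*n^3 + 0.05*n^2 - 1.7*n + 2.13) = 4.8*n^5 + 3.76*n^4 + 1.01*n^3 + 2.3*n^2 + 1.61*n - 3.42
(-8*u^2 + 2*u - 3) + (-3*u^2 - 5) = -11*u^2 + 2*u - 8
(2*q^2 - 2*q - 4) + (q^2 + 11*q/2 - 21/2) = 3*q^2 + 7*q/2 - 29/2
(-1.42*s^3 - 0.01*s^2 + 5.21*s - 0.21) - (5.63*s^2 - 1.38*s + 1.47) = -1.42*s^3 - 5.64*s^2 + 6.59*s - 1.68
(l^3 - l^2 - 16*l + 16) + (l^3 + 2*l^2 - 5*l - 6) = 2*l^3 + l^2 - 21*l + 10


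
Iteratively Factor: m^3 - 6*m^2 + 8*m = (m - 2)*(m^2 - 4*m) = (m - 4)*(m - 2)*(m)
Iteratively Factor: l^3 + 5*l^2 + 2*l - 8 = (l + 2)*(l^2 + 3*l - 4) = (l + 2)*(l + 4)*(l - 1)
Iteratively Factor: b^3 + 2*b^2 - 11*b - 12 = (b - 3)*(b^2 + 5*b + 4) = (b - 3)*(b + 1)*(b + 4)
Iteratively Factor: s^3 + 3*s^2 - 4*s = (s + 4)*(s^2 - s) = s*(s + 4)*(s - 1)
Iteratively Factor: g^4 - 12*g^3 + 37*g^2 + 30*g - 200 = (g + 2)*(g^3 - 14*g^2 + 65*g - 100) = (g - 5)*(g + 2)*(g^2 - 9*g + 20) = (g - 5)*(g - 4)*(g + 2)*(g - 5)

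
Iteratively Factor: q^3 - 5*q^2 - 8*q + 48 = (q - 4)*(q^2 - q - 12) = (q - 4)^2*(q + 3)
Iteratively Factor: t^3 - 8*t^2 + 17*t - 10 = (t - 1)*(t^2 - 7*t + 10) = (t - 5)*(t - 1)*(t - 2)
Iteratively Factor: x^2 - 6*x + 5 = (x - 5)*(x - 1)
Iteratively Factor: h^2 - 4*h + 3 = (h - 3)*(h - 1)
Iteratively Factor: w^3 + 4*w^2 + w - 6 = (w + 2)*(w^2 + 2*w - 3) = (w + 2)*(w + 3)*(w - 1)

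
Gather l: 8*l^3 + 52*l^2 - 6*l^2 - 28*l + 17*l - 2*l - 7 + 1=8*l^3 + 46*l^2 - 13*l - 6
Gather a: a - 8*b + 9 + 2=a - 8*b + 11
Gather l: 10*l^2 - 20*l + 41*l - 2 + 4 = 10*l^2 + 21*l + 2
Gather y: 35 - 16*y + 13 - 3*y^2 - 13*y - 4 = -3*y^2 - 29*y + 44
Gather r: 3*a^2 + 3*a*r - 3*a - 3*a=3*a^2 + 3*a*r - 6*a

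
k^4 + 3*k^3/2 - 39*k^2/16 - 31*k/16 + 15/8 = (k - 1)*(k - 3/4)*(k + 5/4)*(k + 2)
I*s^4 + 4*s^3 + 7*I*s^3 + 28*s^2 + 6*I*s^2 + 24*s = s*(s + 6)*(s - 4*I)*(I*s + I)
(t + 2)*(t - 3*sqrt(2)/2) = t^2 - 3*sqrt(2)*t/2 + 2*t - 3*sqrt(2)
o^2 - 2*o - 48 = (o - 8)*(o + 6)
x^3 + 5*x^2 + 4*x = x*(x + 1)*(x + 4)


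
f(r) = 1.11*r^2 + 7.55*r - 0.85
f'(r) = 2.22*r + 7.55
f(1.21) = 9.91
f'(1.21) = 10.24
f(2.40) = 23.66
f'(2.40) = 12.88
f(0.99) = 7.71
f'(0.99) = 9.75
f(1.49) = 12.86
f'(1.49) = 10.86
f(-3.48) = -13.68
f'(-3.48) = -0.18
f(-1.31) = -8.84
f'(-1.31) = 4.64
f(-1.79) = -10.81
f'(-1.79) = 3.58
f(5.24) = 69.19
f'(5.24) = 19.18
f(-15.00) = 135.65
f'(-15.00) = -25.75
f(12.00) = 249.59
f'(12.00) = 34.19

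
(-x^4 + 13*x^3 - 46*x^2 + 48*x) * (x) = -x^5 + 13*x^4 - 46*x^3 + 48*x^2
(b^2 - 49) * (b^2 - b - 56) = b^4 - b^3 - 105*b^2 + 49*b + 2744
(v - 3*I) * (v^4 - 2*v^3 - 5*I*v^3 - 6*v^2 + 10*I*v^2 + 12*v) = v^5 - 2*v^4 - 8*I*v^4 - 21*v^3 + 16*I*v^3 + 42*v^2 + 18*I*v^2 - 36*I*v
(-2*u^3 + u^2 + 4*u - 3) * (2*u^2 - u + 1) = -4*u^5 + 4*u^4 + 5*u^3 - 9*u^2 + 7*u - 3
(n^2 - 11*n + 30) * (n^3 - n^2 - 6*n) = n^5 - 12*n^4 + 35*n^3 + 36*n^2 - 180*n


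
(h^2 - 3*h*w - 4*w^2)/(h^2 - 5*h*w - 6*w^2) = (-h + 4*w)/(-h + 6*w)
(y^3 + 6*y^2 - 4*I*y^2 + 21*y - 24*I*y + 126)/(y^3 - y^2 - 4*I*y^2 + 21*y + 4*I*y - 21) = (y + 6)/(y - 1)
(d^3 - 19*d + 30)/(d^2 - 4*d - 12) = (-d^3 + 19*d - 30)/(-d^2 + 4*d + 12)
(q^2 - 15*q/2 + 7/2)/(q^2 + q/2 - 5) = (2*q^2 - 15*q + 7)/(2*q^2 + q - 10)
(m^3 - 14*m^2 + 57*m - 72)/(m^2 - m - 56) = (m^2 - 6*m + 9)/(m + 7)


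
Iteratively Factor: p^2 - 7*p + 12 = (p - 3)*(p - 4)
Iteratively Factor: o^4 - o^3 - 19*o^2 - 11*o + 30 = (o - 5)*(o^3 + 4*o^2 + o - 6) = (o - 5)*(o - 1)*(o^2 + 5*o + 6) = (o - 5)*(o - 1)*(o + 2)*(o + 3)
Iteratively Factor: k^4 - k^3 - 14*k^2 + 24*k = (k + 4)*(k^3 - 5*k^2 + 6*k) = k*(k + 4)*(k^2 - 5*k + 6) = k*(k - 2)*(k + 4)*(k - 3)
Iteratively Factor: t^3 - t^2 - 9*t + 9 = (t + 3)*(t^2 - 4*t + 3) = (t - 3)*(t + 3)*(t - 1)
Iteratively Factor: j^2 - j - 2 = (j - 2)*(j + 1)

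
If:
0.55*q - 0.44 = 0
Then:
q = 0.80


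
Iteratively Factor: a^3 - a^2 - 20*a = (a - 5)*(a^2 + 4*a) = (a - 5)*(a + 4)*(a)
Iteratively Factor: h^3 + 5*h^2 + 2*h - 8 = (h + 2)*(h^2 + 3*h - 4) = (h + 2)*(h + 4)*(h - 1)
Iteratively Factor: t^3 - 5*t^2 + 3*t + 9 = (t - 3)*(t^2 - 2*t - 3) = (t - 3)*(t + 1)*(t - 3)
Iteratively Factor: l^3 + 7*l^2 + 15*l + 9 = (l + 3)*(l^2 + 4*l + 3) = (l + 1)*(l + 3)*(l + 3)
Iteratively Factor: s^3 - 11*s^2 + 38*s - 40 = (s - 5)*(s^2 - 6*s + 8) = (s - 5)*(s - 4)*(s - 2)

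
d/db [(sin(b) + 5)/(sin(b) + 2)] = -3*cos(b)/(sin(b) + 2)^2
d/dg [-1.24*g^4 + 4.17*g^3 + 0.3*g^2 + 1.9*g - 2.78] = -4.96*g^3 + 12.51*g^2 + 0.6*g + 1.9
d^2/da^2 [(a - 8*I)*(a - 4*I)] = 2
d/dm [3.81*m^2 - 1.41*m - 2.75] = 7.62*m - 1.41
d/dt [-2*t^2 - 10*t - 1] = -4*t - 10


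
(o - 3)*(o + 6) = o^2 + 3*o - 18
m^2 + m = m*(m + 1)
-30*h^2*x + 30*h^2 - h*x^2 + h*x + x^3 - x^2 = (-6*h + x)*(5*h + x)*(x - 1)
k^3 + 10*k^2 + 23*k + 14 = (k + 1)*(k + 2)*(k + 7)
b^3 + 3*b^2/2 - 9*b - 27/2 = (b - 3)*(b + 3/2)*(b + 3)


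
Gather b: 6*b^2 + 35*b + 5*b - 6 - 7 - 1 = 6*b^2 + 40*b - 14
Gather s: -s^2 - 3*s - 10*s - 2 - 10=-s^2 - 13*s - 12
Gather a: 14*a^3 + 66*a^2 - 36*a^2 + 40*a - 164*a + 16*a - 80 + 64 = 14*a^3 + 30*a^2 - 108*a - 16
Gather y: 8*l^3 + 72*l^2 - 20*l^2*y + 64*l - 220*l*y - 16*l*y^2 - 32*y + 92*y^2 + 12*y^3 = 8*l^3 + 72*l^2 + 64*l + 12*y^3 + y^2*(92 - 16*l) + y*(-20*l^2 - 220*l - 32)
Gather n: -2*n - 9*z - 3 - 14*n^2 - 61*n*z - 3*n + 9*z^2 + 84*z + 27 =-14*n^2 + n*(-61*z - 5) + 9*z^2 + 75*z + 24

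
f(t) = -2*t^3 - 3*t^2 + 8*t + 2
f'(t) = -6*t^2 - 6*t + 8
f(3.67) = -107.91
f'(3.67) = -94.83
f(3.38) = -82.46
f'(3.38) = -80.83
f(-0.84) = -5.65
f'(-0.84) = 8.81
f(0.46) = 4.85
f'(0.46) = 3.97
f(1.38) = 2.07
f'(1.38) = -11.71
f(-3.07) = 7.03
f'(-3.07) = -30.13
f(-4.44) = 82.40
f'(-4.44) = -83.64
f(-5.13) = 152.02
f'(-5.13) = -119.12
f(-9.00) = 1145.00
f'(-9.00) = -424.00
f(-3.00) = 5.00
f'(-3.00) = -28.00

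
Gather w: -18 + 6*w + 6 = 6*w - 12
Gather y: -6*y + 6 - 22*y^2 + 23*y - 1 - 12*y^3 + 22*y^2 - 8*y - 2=-12*y^3 + 9*y + 3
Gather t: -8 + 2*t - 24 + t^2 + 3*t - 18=t^2 + 5*t - 50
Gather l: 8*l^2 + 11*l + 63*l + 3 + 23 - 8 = 8*l^2 + 74*l + 18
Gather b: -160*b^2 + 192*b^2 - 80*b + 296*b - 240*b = 32*b^2 - 24*b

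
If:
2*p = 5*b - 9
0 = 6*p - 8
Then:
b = 7/3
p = 4/3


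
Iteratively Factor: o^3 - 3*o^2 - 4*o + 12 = (o - 2)*(o^2 - o - 6) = (o - 2)*(o + 2)*(o - 3)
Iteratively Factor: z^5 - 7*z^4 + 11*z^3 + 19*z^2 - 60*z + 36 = (z - 2)*(z^4 - 5*z^3 + z^2 + 21*z - 18) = (z - 3)*(z - 2)*(z^3 - 2*z^2 - 5*z + 6) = (z - 3)^2*(z - 2)*(z^2 + z - 2) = (z - 3)^2*(z - 2)*(z - 1)*(z + 2)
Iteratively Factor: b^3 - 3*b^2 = (b - 3)*(b^2) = b*(b - 3)*(b)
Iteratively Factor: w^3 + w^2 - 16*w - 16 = (w + 1)*(w^2 - 16) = (w + 1)*(w + 4)*(w - 4)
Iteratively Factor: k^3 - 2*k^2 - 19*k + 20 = (k - 1)*(k^2 - k - 20) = (k - 5)*(k - 1)*(k + 4)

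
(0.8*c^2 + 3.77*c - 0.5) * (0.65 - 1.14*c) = -0.912*c^3 - 3.7778*c^2 + 3.0205*c - 0.325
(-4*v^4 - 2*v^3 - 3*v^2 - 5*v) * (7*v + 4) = -28*v^5 - 30*v^4 - 29*v^3 - 47*v^2 - 20*v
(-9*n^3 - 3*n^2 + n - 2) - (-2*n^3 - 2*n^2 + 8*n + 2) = -7*n^3 - n^2 - 7*n - 4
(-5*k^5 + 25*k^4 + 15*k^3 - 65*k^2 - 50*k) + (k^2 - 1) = -5*k^5 + 25*k^4 + 15*k^3 - 64*k^2 - 50*k - 1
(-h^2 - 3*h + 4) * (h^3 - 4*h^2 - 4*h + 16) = -h^5 + h^4 + 20*h^3 - 20*h^2 - 64*h + 64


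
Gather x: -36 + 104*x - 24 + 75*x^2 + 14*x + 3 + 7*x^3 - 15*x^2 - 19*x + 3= 7*x^3 + 60*x^2 + 99*x - 54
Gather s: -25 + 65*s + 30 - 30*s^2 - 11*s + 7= -30*s^2 + 54*s + 12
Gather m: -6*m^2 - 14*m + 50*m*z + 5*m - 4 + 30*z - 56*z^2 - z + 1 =-6*m^2 + m*(50*z - 9) - 56*z^2 + 29*z - 3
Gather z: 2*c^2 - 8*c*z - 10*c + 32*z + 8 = 2*c^2 - 10*c + z*(32 - 8*c) + 8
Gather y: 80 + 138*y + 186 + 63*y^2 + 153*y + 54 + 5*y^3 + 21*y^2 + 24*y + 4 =5*y^3 + 84*y^2 + 315*y + 324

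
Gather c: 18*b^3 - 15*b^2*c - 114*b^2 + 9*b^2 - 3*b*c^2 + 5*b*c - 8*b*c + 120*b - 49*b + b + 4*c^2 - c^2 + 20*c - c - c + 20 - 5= 18*b^3 - 105*b^2 + 72*b + c^2*(3 - 3*b) + c*(-15*b^2 - 3*b + 18) + 15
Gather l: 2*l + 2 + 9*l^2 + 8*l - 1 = 9*l^2 + 10*l + 1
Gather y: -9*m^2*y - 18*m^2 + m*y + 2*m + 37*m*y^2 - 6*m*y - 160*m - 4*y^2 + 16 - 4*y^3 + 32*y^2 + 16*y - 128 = -18*m^2 - 158*m - 4*y^3 + y^2*(37*m + 28) + y*(-9*m^2 - 5*m + 16) - 112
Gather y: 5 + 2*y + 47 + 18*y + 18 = 20*y + 70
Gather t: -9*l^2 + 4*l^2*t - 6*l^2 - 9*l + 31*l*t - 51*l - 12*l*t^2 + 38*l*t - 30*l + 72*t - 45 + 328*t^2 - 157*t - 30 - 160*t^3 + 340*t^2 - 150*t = -15*l^2 - 90*l - 160*t^3 + t^2*(668 - 12*l) + t*(4*l^2 + 69*l - 235) - 75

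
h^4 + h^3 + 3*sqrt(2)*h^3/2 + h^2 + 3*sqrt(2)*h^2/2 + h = h*(h + 1)*(h + sqrt(2)/2)*(h + sqrt(2))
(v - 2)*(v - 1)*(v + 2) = v^3 - v^2 - 4*v + 4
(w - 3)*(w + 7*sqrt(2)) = w^2 - 3*w + 7*sqrt(2)*w - 21*sqrt(2)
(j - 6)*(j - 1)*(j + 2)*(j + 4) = j^4 - j^3 - 28*j^2 - 20*j + 48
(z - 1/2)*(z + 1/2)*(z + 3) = z^3 + 3*z^2 - z/4 - 3/4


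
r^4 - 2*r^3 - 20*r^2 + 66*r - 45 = (r - 3)^2*(r - 1)*(r + 5)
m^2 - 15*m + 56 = (m - 8)*(m - 7)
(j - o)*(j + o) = j^2 - o^2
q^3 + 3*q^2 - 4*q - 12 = (q - 2)*(q + 2)*(q + 3)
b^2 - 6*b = b*(b - 6)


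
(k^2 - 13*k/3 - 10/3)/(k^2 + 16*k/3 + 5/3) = (3*k^2 - 13*k - 10)/(3*k^2 + 16*k + 5)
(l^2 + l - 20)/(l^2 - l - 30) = (l - 4)/(l - 6)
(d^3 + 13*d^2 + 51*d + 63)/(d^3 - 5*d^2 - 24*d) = (d^2 + 10*d + 21)/(d*(d - 8))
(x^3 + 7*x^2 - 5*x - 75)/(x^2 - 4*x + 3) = (x^2 + 10*x + 25)/(x - 1)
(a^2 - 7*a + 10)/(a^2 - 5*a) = (a - 2)/a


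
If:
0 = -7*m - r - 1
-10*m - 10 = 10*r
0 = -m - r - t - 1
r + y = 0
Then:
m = 0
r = -1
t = 0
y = 1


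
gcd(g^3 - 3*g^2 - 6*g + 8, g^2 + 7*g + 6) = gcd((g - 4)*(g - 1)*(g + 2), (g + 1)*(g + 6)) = 1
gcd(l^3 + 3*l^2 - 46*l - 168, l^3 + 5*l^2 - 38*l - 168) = l + 4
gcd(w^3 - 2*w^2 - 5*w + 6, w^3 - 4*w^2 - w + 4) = w - 1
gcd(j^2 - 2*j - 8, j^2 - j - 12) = j - 4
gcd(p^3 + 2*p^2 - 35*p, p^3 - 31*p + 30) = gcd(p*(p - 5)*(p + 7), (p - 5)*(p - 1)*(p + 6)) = p - 5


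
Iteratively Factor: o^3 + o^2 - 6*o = (o)*(o^2 + o - 6) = o*(o - 2)*(o + 3)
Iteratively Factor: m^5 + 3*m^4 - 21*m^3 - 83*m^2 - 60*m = (m)*(m^4 + 3*m^3 - 21*m^2 - 83*m - 60) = m*(m + 3)*(m^3 - 21*m - 20) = m*(m + 1)*(m + 3)*(m^2 - m - 20) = m*(m - 5)*(m + 1)*(m + 3)*(m + 4)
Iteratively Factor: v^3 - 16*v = (v)*(v^2 - 16) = v*(v + 4)*(v - 4)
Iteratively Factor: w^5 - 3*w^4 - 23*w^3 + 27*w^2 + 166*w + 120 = (w + 1)*(w^4 - 4*w^3 - 19*w^2 + 46*w + 120) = (w - 5)*(w + 1)*(w^3 + w^2 - 14*w - 24) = (w - 5)*(w - 4)*(w + 1)*(w^2 + 5*w + 6) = (w - 5)*(w - 4)*(w + 1)*(w + 2)*(w + 3)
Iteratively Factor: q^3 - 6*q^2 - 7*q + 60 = (q - 4)*(q^2 - 2*q - 15) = (q - 5)*(q - 4)*(q + 3)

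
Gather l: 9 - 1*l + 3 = 12 - l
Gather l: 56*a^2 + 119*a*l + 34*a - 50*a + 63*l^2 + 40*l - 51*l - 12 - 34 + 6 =56*a^2 - 16*a + 63*l^2 + l*(119*a - 11) - 40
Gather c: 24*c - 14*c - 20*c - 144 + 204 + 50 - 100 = 10 - 10*c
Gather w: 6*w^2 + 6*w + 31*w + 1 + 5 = 6*w^2 + 37*w + 6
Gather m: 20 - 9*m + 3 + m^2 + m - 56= m^2 - 8*m - 33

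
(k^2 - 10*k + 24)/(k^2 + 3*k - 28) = (k - 6)/(k + 7)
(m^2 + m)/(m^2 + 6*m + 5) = m/(m + 5)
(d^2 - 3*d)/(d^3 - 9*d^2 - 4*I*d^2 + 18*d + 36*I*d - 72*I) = d/(d^2 + d*(-6 - 4*I) + 24*I)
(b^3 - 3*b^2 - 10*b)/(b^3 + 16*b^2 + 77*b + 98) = b*(b - 5)/(b^2 + 14*b + 49)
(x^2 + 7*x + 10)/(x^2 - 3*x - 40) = (x + 2)/(x - 8)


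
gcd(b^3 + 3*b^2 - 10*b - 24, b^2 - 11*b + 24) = b - 3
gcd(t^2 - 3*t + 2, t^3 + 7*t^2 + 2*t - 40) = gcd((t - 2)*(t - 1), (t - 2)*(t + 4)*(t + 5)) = t - 2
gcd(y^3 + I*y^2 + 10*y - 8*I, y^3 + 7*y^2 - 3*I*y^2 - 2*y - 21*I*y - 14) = y^2 - 3*I*y - 2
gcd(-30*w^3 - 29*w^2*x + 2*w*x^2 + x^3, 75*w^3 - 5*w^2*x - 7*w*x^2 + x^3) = -5*w + x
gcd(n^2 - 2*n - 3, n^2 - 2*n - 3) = n^2 - 2*n - 3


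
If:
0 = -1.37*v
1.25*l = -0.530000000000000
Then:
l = -0.42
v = 0.00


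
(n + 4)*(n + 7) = n^2 + 11*n + 28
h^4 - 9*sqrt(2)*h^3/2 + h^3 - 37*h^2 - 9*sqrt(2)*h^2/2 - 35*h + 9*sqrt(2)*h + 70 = (h - 1)*(h + 2)*(h - 7*sqrt(2))*(h + 5*sqrt(2)/2)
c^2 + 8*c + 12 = (c + 2)*(c + 6)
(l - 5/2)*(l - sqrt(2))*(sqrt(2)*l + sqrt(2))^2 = 2*l^4 - 2*sqrt(2)*l^3 - l^3 - 8*l^2 + sqrt(2)*l^2 - 5*l + 8*sqrt(2)*l + 5*sqrt(2)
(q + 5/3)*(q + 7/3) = q^2 + 4*q + 35/9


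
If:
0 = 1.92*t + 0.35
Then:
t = -0.18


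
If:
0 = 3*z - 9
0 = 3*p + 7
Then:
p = -7/3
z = 3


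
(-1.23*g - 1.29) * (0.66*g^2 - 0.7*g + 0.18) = -0.8118*g^3 + 0.00959999999999994*g^2 + 0.6816*g - 0.2322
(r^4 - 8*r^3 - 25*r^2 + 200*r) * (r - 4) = r^5 - 12*r^4 + 7*r^3 + 300*r^2 - 800*r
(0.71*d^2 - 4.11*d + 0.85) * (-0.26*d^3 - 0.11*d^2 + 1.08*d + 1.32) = -0.1846*d^5 + 0.9905*d^4 + 0.9979*d^3 - 3.5951*d^2 - 4.5072*d + 1.122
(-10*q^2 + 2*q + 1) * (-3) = 30*q^2 - 6*q - 3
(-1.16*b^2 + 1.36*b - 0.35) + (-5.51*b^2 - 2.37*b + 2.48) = -6.67*b^2 - 1.01*b + 2.13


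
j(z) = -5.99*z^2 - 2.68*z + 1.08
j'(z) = -11.98*z - 2.68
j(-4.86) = -127.38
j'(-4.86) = 55.54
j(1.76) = -22.19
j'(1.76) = -23.76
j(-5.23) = -148.75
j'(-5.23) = 59.98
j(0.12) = 0.67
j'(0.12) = -4.12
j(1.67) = -20.10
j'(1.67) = -22.69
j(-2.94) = -42.82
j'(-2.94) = 32.54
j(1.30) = -12.53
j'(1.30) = -18.25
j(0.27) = -0.08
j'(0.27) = -5.91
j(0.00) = 1.08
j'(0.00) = -2.68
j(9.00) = -508.23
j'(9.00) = -110.50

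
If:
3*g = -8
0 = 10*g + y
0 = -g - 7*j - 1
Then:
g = -8/3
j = 5/21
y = 80/3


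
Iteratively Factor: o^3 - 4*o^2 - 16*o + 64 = (o - 4)*(o^2 - 16) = (o - 4)^2*(o + 4)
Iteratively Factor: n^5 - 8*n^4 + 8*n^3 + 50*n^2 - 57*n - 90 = (n + 2)*(n^4 - 10*n^3 + 28*n^2 - 6*n - 45) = (n - 3)*(n + 2)*(n^3 - 7*n^2 + 7*n + 15) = (n - 3)*(n + 1)*(n + 2)*(n^2 - 8*n + 15) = (n - 3)^2*(n + 1)*(n + 2)*(n - 5)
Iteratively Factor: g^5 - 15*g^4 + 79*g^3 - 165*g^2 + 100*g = (g - 1)*(g^4 - 14*g^3 + 65*g^2 - 100*g) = (g - 4)*(g - 1)*(g^3 - 10*g^2 + 25*g) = (g - 5)*(g - 4)*(g - 1)*(g^2 - 5*g) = g*(g - 5)*(g - 4)*(g - 1)*(g - 5)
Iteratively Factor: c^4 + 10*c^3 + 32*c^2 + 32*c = (c + 2)*(c^3 + 8*c^2 + 16*c) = (c + 2)*(c + 4)*(c^2 + 4*c) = c*(c + 2)*(c + 4)*(c + 4)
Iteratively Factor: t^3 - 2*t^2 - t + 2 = (t + 1)*(t^2 - 3*t + 2) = (t - 1)*(t + 1)*(t - 2)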